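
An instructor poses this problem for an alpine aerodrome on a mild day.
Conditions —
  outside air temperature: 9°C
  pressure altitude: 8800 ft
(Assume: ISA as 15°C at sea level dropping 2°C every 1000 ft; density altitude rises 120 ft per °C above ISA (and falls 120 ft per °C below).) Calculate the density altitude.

10192 ft

ISA temperature at 8800 ft = 15 − 2 × (8800/1000) = -2.6°C.
ISA deviation = 9 − (-2.6) = +11.6°C.
Density altitude = 8800 + 120 × (11.6) = 8800 + (+1392) = 10192 ft.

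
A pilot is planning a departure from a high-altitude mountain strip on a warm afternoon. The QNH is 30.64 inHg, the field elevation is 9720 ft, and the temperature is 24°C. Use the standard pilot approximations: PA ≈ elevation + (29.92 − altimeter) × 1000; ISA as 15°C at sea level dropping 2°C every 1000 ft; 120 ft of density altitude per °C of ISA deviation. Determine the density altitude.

Pressure altitude = 9720 + (29.92 − 30.64) × 1000 = 9720 + (-720) = 9000 ft.
ISA temperature at 9000 ft = 15 − 2 × (9000/1000) = -3°C.
ISA deviation = 24 − (-3) = +27°C.
Density altitude = 9000 + 120 × (27) = 12240 ft.

12240 ft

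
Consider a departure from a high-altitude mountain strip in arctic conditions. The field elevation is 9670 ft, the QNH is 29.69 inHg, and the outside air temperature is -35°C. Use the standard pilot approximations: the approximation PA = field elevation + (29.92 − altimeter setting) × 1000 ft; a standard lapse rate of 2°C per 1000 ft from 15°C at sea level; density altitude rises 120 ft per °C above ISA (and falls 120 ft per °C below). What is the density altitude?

Pressure altitude = 9670 + (29.92 − 29.69) × 1000 = 9670 + (+230) = 9900 ft.
ISA temperature at 9900 ft = 15 − 2 × (9900/1000) = -4.8°C.
ISA deviation = -35 − (-4.8) = -30.2°C.
Density altitude = 9900 + 120 × (-30.2) = 6276 ft.

6276 ft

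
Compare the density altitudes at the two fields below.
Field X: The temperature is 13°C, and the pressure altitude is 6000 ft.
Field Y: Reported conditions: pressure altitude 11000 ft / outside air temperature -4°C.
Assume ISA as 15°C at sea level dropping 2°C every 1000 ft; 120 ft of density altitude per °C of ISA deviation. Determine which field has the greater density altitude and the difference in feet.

Field Y by 4160 ft

Field X: ISA temp = 3°C, deviation +10°C, DA = 6000 + 120 × 10 = 7200 ft.
Field Y: ISA temp = -7°C, deviation +3°C, DA = 11000 + 120 × 3 = 11360 ft.
Field Y is higher by 11360 − 7200 = 4160 ft.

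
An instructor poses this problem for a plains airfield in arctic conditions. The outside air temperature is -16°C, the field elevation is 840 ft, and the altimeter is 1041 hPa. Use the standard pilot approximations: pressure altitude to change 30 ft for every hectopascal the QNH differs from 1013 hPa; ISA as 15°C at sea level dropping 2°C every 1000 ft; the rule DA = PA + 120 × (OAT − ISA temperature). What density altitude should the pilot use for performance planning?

-3720 ft

Pressure altitude = 840 + (1013 − 1041) × 30 = 840 + (-840) = 0 ft.
ISA temperature at 0 ft = 15 − 2 × (0/1000) = 15°C.
ISA deviation = -16 − 15 = -31°C.
Density altitude = 0 + 120 × (-31) = -3720 ft.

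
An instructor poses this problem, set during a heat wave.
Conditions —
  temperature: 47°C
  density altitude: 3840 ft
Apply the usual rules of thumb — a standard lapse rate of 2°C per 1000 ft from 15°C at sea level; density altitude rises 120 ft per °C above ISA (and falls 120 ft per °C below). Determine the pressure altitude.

0 ft

DA = PA + 120 × (OAT − (15 − 2·PA/1000)) = PA + 120·OAT − 1800 + 0.24·PA = 1.24·PA + 120·OAT − 1800.
So 1.24·PA = 3840 − 120 × 47 + 1800 = 0.
PA = 0 / 1.24 = 0 ft.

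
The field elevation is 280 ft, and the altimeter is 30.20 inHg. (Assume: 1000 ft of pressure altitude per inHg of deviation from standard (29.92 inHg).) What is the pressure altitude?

Pressure correction = (29.92 − 30.20) × 1000 = -280 ft.
Pressure altitude = 280 + (-280) = 0 ft.

0 ft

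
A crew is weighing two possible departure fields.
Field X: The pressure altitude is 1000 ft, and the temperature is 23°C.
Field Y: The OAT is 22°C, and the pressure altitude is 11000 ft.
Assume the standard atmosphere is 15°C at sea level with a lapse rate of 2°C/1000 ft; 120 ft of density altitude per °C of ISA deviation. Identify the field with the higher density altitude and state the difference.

Field X: ISA temp = 13°C, deviation +10°C, DA = 1000 + 120 × 10 = 2200 ft.
Field Y: ISA temp = -7°C, deviation +29°C, DA = 11000 + 120 × 29 = 14480 ft.
Field Y is higher by 14480 − 2200 = 12280 ft.

Field Y by 12280 ft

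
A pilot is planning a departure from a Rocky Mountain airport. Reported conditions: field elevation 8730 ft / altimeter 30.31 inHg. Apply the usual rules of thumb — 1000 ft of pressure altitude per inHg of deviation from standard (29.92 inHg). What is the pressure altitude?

Pressure correction = (29.92 − 30.31) × 1000 = -390 ft.
Pressure altitude = 8730 + (-390) = 8340 ft.

8340 ft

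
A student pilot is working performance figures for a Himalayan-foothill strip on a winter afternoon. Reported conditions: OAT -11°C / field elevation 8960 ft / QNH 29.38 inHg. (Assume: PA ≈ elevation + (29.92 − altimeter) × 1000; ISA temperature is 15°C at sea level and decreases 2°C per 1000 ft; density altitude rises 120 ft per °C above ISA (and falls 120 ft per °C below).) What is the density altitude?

Pressure altitude = 8960 + (29.92 − 29.38) × 1000 = 8960 + (+540) = 9500 ft.
ISA temperature at 9500 ft = 15 − 2 × (9500/1000) = -4°C.
ISA deviation = -11 − (-4) = -7°C.
Density altitude = 9500 + 120 × (-7) = 8660 ft.

8660 ft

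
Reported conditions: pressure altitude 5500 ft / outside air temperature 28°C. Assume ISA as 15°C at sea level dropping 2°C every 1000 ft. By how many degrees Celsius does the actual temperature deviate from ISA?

ISA+24°C

ISA temperature at 5500 ft = 15 − 2 × (5500/1000) = 4°C.
Deviation = OAT − ISA = 28 − 4 = +24°C.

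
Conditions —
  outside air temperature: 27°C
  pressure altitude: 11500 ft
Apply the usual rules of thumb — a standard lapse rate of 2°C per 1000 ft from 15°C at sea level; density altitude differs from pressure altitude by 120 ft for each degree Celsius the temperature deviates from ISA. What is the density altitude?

ISA temperature at 11500 ft = 15 − 2 × (11500/1000) = -8°C.
ISA deviation = 27 − (-8) = +35°C.
Density altitude = 11500 + 120 × (35) = 11500 + (+4200) = 15700 ft.

15700 ft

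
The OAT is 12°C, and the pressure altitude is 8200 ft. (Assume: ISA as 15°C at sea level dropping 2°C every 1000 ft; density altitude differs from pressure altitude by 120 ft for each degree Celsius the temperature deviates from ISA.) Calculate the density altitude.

ISA temperature at 8200 ft = 15 − 2 × (8200/1000) = -1.4°C.
ISA deviation = 12 − (-1.4) = +13.4°C.
Density altitude = 8200 + 120 × (13.4) = 8200 + (+1608) = 9808 ft.

9808 ft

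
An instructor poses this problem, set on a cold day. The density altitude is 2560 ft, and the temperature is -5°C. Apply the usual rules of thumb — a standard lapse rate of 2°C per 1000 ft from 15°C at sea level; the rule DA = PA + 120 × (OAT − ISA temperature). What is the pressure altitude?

4000 ft

DA = PA + 120 × (OAT − (15 − 2·PA/1000)) = PA + 120·OAT − 1800 + 0.24·PA = 1.24·PA + 120·OAT − 1800.
So 1.24·PA = 2560 − 120 × (-5) + 1800 = 4960.
PA = 4960 / 1.24 = 4000 ft.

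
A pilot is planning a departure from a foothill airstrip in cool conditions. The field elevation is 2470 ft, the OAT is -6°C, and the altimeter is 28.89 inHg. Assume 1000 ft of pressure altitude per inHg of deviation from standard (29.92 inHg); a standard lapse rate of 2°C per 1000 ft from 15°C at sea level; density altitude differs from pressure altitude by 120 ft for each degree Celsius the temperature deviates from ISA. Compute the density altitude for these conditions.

Pressure altitude = 2470 + (29.92 − 28.89) × 1000 = 2470 + (+1030) = 3500 ft.
ISA temperature at 3500 ft = 15 − 2 × (3500/1000) = 8°C.
ISA deviation = -6 − 8 = -14°C.
Density altitude = 3500 + 120 × (-14) = 1820 ft.

1820 ft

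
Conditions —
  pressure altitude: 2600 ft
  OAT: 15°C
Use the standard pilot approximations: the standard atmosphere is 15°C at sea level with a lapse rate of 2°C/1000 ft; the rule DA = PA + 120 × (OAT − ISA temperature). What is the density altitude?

3224 ft

ISA temperature at 2600 ft = 15 − 2 × (2600/1000) = 9.8°C.
ISA deviation = 15 − 9.8 = +5.2°C.
Density altitude = 2600 + 120 × (5.2) = 2600 + (+624) = 3224 ft.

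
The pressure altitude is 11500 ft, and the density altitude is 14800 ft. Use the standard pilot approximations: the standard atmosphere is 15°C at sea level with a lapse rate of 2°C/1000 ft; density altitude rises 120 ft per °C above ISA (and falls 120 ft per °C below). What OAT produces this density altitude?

19.5°C

Density altitude − pressure altitude = 14800 − 11500 = +3300 ft.
At 120 ft/°C that is an ISA deviation of 3300/120 = +27.5°C.
ISA temperature at 11500 ft = 15 − 2 × (11500/1000) = -8°C.
OAT = ISA + deviation = -8 + (+27.5) = 19.5°C.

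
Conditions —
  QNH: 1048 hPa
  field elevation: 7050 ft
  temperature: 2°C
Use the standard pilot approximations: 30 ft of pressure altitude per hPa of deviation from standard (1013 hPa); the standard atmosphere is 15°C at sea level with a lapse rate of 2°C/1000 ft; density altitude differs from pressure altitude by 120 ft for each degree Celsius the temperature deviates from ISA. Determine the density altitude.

5880 ft

Pressure altitude = 7050 + (1013 − 1048) × 30 = 7050 + (-1050) = 6000 ft.
ISA temperature at 6000 ft = 15 − 2 × (6000/1000) = 3°C.
ISA deviation = 2 − 3 = -1°C.
Density altitude = 6000 + 120 × (-1) = 5880 ft.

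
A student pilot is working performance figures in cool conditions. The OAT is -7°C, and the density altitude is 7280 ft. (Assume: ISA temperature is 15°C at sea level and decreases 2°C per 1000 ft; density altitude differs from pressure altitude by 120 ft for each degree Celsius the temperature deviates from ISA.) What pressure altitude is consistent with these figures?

DA = PA + 120 × (OAT − (15 − 2·PA/1000)) = PA + 120·OAT − 1800 + 0.24·PA = 1.24·PA + 120·OAT − 1800.
So 1.24·PA = 7280 − 120 × (-7) + 1800 = 9920.
PA = 9920 / 1.24 = 8000 ft.

8000 ft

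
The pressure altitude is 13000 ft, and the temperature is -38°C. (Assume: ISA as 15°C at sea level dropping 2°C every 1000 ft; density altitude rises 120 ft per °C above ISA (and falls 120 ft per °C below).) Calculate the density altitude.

9760 ft

ISA temperature at 13000 ft = 15 − 2 × (13000/1000) = -11°C.
ISA deviation = -38 − (-11) = -27°C.
Density altitude = 13000 + 120 × (-27) = 13000 + (-3240) = 9760 ft.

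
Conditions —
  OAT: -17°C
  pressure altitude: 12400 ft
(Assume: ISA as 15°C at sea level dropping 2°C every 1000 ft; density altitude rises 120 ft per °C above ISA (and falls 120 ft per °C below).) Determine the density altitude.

ISA temperature at 12400 ft = 15 − 2 × (12400/1000) = -9.8°C.
ISA deviation = -17 − (-9.8) = -7.2°C.
Density altitude = 12400 + 120 × (-7.2) = 12400 + (-864) = 11536 ft.

11536 ft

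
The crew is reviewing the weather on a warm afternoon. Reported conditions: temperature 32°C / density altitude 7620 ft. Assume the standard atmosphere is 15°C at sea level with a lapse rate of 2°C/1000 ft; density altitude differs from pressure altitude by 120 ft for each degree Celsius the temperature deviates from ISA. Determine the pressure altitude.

4500 ft

DA = PA + 120 × (OAT − (15 − 2·PA/1000)) = PA + 120·OAT − 1800 + 0.24·PA = 1.24·PA + 120·OAT − 1800.
So 1.24·PA = 7620 − 120 × 32 + 1800 = 5580.
PA = 5580 / 1.24 = 4500 ft.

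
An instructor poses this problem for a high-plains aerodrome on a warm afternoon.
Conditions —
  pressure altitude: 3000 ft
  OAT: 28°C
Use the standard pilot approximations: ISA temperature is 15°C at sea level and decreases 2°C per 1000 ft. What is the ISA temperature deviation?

ISA temperature at 3000 ft = 15 − 2 × (3000/1000) = 9°C.
Deviation = OAT − ISA = 28 − 9 = +19°C.

ISA+19°C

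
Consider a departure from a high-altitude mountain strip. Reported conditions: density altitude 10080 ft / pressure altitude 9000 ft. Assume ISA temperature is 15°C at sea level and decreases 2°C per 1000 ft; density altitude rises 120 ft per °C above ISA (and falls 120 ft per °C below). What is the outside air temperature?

6°C

Density altitude − pressure altitude = 10080 − 9000 = +1080 ft.
At 120 ft/°C that is an ISA deviation of 1080/120 = +9°C.
ISA temperature at 9000 ft = 15 − 2 × (9000/1000) = -3°C.
OAT = ISA + deviation = -3 + (+9) = 6°C.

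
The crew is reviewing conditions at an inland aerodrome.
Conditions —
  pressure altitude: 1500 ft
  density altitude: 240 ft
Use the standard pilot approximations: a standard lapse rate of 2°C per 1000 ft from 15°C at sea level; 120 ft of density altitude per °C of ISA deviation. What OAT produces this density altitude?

Density altitude − pressure altitude = 240 − 1500 = -1260 ft.
At 120 ft/°C that is an ISA deviation of -1260/120 = -10.5°C.
ISA temperature at 1500 ft = 15 − 2 × (1500/1000) = 12°C.
OAT = ISA + deviation = 12 + (-10.5) = 1.5°C.

1.5°C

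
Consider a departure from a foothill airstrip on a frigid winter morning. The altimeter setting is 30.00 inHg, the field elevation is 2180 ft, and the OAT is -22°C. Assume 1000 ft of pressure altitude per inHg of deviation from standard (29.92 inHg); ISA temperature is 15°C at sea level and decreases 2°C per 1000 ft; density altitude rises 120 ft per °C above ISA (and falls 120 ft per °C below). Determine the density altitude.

-1836 ft

Pressure altitude = 2180 + (29.92 − 30.00) × 1000 = 2180 + (-80) = 2100 ft.
ISA temperature at 2100 ft = 15 − 2 × (2100/1000) = 10.8°C.
ISA deviation = -22 − 10.8 = -32.8°C.
Density altitude = 2100 + 120 × (-32.8) = -1836 ft.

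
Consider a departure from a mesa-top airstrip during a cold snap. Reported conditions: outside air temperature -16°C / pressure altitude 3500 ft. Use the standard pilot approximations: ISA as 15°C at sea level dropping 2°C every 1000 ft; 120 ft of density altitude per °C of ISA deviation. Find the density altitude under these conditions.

ISA temperature at 3500 ft = 15 − 2 × (3500/1000) = 8°C.
ISA deviation = -16 − 8 = -24°C.
Density altitude = 3500 + 120 × (-24) = 3500 + (-2880) = 620 ft.

620 ft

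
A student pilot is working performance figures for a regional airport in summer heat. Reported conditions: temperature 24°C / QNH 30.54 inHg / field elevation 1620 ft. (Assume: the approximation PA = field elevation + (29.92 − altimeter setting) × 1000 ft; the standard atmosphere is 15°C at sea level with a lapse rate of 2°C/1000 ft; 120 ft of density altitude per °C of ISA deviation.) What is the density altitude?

2320 ft

Pressure altitude = 1620 + (29.92 − 30.54) × 1000 = 1620 + (-620) = 1000 ft.
ISA temperature at 1000 ft = 15 − 2 × (1000/1000) = 13°C.
ISA deviation = 24 − 13 = +11°C.
Density altitude = 1000 + 120 × (11) = 2320 ft.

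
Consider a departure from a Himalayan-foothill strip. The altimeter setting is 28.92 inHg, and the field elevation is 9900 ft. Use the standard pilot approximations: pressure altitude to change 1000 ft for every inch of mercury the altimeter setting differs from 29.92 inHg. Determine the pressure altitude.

Pressure correction = (29.92 − 28.92) × 1000 = +1000 ft.
Pressure altitude = 9900 + (+1000) = 10900 ft.

10900 ft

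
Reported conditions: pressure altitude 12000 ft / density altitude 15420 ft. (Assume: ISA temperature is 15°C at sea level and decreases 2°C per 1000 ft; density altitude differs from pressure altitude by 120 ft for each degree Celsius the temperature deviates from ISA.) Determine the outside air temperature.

Density altitude − pressure altitude = 15420 − 12000 = +3420 ft.
At 120 ft/°C that is an ISA deviation of 3420/120 = +28.5°C.
ISA temperature at 12000 ft = 15 − 2 × (12000/1000) = -9°C.
OAT = ISA + deviation = -9 + (+28.5) = 19.5°C.

19.5°C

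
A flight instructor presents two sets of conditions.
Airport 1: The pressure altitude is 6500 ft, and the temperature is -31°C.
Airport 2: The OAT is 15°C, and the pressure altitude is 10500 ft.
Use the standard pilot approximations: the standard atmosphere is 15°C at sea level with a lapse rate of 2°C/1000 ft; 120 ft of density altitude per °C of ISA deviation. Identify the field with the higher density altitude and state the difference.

Airport 2 by 10480 ft

Airport 1: ISA temp = 2°C, deviation -33°C, DA = 6500 + 120 × (-33) = 2540 ft.
Airport 2: ISA temp = -6°C, deviation +21°C, DA = 10500 + 120 × 21 = 13020 ft.
Airport 2 is higher by 13020 − 2540 = 10480 ft.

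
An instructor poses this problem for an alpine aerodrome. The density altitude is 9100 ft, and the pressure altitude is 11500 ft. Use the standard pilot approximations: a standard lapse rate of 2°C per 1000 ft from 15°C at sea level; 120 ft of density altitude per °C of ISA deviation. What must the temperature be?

Density altitude − pressure altitude = 9100 − 11500 = -2400 ft.
At 120 ft/°C that is an ISA deviation of -2400/120 = -20°C.
ISA temperature at 11500 ft = 15 − 2 × (11500/1000) = -8°C.
OAT = ISA + deviation = -8 + (-20) = -28°C.

-28°C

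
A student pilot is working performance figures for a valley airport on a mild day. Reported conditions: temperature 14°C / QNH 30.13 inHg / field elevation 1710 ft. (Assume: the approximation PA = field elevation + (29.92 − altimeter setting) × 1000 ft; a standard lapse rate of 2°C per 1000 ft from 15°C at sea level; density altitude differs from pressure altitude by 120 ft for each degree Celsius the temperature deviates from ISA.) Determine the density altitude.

1740 ft

Pressure altitude = 1710 + (29.92 − 30.13) × 1000 = 1710 + (-210) = 1500 ft.
ISA temperature at 1500 ft = 15 − 2 × (1500/1000) = 12°C.
ISA deviation = 14 − 12 = +2°C.
Density altitude = 1500 + 120 × (2) = 1740 ft.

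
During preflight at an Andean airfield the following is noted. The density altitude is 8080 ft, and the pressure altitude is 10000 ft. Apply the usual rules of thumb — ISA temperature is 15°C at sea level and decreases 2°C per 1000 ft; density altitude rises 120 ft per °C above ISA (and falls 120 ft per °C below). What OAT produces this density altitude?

Density altitude − pressure altitude = 8080 − 10000 = -1920 ft.
At 120 ft/°C that is an ISA deviation of -1920/120 = -16°C.
ISA temperature at 10000 ft = 15 − 2 × (10000/1000) = -5°C.
OAT = ISA + deviation = -5 + (-16) = -21°C.

-21°C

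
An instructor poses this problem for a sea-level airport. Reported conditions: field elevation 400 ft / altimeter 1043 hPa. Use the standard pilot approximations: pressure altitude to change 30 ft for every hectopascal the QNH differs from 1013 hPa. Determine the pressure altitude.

-500 ft

Pressure correction = (1013 − 1043) × 30 = -900 ft.
Pressure altitude = 400 + (-900) = -500 ft.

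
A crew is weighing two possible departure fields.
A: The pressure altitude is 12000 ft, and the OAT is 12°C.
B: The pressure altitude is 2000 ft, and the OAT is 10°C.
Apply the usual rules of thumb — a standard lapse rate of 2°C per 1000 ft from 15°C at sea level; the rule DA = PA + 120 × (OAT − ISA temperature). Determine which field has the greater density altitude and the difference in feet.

A: ISA temp = -9°C, deviation +21°C, DA = 12000 + 120 × 21 = 14520 ft.
B: ISA temp = 11°C, deviation -1°C, DA = 2000 + 120 × (-1) = 1880 ft.
A is higher by 14520 − 1880 = 12640 ft.

A by 12640 ft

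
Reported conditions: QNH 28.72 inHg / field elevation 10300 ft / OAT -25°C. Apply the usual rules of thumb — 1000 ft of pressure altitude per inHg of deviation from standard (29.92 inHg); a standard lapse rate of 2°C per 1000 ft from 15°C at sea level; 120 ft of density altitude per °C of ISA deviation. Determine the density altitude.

9460 ft

Pressure altitude = 10300 + (29.92 − 28.72) × 1000 = 10300 + (+1200) = 11500 ft.
ISA temperature at 11500 ft = 15 − 2 × (11500/1000) = -8°C.
ISA deviation = -25 − (-8) = -17°C.
Density altitude = 11500 + 120 × (-17) = 9460 ft.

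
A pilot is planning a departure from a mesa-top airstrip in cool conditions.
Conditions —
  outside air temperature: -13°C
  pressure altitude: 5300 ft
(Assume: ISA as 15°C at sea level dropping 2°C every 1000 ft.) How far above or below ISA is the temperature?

ISA temperature at 5300 ft = 15 − 2 × (5300/1000) = 4.4°C.
Deviation = OAT − ISA = -13 − 4.4 = -17.4°C.

ISA-17.4°C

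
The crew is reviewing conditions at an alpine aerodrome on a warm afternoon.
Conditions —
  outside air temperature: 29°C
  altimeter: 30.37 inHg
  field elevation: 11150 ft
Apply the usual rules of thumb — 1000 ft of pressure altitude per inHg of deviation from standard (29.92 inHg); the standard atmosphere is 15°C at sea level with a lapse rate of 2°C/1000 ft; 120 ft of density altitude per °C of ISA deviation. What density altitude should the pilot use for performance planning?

14948 ft

Pressure altitude = 11150 + (29.92 − 30.37) × 1000 = 11150 + (-450) = 10700 ft.
ISA temperature at 10700 ft = 15 − 2 × (10700/1000) = -6.4°C.
ISA deviation = 29 − (-6.4) = +35.4°C.
Density altitude = 10700 + 120 × (35.4) = 14948 ft.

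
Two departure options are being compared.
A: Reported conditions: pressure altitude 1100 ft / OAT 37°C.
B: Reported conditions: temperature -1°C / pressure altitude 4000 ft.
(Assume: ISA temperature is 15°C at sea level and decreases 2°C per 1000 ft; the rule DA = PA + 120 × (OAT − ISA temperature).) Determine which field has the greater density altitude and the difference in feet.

A by 964 ft

A: ISA temp = 12.8°C, deviation +24.2°C, DA = 1100 + 120 × 24.2 = 4004 ft.
B: ISA temp = 7°C, deviation -8°C, DA = 4000 + 120 × (-8) = 3040 ft.
A is higher by 4004 − 3040 = 964 ft.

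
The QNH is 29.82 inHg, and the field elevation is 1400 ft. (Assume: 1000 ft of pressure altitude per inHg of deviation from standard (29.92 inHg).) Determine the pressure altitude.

1500 ft

Pressure correction = (29.92 − 29.82) × 1000 = +100 ft.
Pressure altitude = 1400 + (+100) = 1500 ft.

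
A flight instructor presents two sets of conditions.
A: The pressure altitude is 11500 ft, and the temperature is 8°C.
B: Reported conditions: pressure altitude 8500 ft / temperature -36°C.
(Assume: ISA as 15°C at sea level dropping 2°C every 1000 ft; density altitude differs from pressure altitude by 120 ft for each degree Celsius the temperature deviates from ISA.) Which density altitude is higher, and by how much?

A by 9000 ft

A: ISA temp = -8°C, deviation +16°C, DA = 11500 + 120 × 16 = 13420 ft.
B: ISA temp = -2°C, deviation -34°C, DA = 8500 + 120 × (-34) = 4420 ft.
A is higher by 13420 − 4420 = 9000 ft.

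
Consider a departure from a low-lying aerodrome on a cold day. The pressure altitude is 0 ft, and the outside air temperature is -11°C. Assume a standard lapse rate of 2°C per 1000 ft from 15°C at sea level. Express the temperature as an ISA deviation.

ISA-26°C

ISA temperature at 0 ft = 15 − 2 × (0/1000) = 15°C.
Deviation = OAT − ISA = -11 − 15 = -26°C.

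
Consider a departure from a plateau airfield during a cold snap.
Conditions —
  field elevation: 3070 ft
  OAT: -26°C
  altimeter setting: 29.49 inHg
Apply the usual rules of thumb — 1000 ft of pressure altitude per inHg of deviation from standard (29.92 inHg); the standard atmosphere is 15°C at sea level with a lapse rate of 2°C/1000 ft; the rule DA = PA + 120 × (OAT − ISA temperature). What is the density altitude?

-580 ft

Pressure altitude = 3070 + (29.92 − 29.49) × 1000 = 3070 + (+430) = 3500 ft.
ISA temperature at 3500 ft = 15 − 2 × (3500/1000) = 8°C.
ISA deviation = -26 − 8 = -34°C.
Density altitude = 3500 + 120 × (-34) = -580 ft.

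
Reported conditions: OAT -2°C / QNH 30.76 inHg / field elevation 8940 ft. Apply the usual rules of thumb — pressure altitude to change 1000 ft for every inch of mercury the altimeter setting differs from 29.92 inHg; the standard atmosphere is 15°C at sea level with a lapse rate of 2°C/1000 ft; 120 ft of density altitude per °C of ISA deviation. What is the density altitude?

Pressure altitude = 8940 + (29.92 − 30.76) × 1000 = 8940 + (-840) = 8100 ft.
ISA temperature at 8100 ft = 15 − 2 × (8100/1000) = -1.2°C.
ISA deviation = -2 − (-1.2) = -0.8°C.
Density altitude = 8100 + 120 × (-0.8) = 8004 ft.

8004 ft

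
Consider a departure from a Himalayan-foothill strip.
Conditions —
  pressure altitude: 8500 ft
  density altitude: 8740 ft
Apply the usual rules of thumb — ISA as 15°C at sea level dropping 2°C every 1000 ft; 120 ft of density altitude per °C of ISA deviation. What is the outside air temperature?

Density altitude − pressure altitude = 8740 − 8500 = +240 ft.
At 120 ft/°C that is an ISA deviation of 240/120 = +2°C.
ISA temperature at 8500 ft = 15 − 2 × (8500/1000) = -2°C.
OAT = ISA + deviation = -2 + (+2) = 0°C.

0°C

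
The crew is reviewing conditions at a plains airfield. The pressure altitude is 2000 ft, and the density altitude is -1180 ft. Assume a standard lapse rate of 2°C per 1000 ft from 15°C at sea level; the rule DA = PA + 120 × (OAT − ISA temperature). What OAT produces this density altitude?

-15.5°C

Density altitude − pressure altitude = -1180 − 2000 = -3180 ft.
At 120 ft/°C that is an ISA deviation of -3180/120 = -26.5°C.
ISA temperature at 2000 ft = 15 − 2 × (2000/1000) = 11°C.
OAT = ISA + deviation = 11 + (-26.5) = -15.5°C.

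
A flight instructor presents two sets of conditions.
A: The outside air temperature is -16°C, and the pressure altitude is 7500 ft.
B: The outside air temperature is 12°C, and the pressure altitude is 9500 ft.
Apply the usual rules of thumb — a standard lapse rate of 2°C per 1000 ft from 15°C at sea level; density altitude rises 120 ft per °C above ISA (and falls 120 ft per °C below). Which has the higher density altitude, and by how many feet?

B by 5840 ft

A: ISA temp = 0°C, deviation -16°C, DA = 7500 + 120 × (-16) = 5580 ft.
B: ISA temp = -4°C, deviation +16°C, DA = 9500 + 120 × 16 = 11420 ft.
B is higher by 11420 − 5580 = 5840 ft.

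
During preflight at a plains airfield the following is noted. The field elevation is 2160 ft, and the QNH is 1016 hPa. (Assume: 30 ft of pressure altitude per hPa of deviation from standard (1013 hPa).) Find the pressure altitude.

2070 ft

Pressure correction = (1013 − 1016) × 30 = -90 ft.
Pressure altitude = 2160 + (-90) = 2070 ft.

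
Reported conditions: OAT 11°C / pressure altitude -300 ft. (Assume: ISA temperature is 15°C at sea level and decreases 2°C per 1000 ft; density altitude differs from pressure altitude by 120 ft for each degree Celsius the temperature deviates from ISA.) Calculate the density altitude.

-852 ft

ISA temperature at -300 ft = 15 − 2 × (-300/1000) = 15.6°C.
ISA deviation = 11 − 15.6 = -4.6°C.
Density altitude = -300 + 120 × (-4.6) = -300 + (-552) = -852 ft.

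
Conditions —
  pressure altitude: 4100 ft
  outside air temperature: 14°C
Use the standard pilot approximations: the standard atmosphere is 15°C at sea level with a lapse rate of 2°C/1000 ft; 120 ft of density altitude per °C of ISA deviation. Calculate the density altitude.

4964 ft

ISA temperature at 4100 ft = 15 − 2 × (4100/1000) = 6.8°C.
ISA deviation = 14 − 6.8 = +7.2°C.
Density altitude = 4100 + 120 × (7.2) = 4100 + (+864) = 4964 ft.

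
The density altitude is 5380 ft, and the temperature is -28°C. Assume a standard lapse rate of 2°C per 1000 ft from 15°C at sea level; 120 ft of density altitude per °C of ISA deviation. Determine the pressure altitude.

8500 ft

DA = PA + 120 × (OAT − (15 − 2·PA/1000)) = PA + 120·OAT − 1800 + 0.24·PA = 1.24·PA + 120·OAT − 1800.
So 1.24·PA = 5380 − 120 × (-28) + 1800 = 10540.
PA = 10540 / 1.24 = 8500 ft.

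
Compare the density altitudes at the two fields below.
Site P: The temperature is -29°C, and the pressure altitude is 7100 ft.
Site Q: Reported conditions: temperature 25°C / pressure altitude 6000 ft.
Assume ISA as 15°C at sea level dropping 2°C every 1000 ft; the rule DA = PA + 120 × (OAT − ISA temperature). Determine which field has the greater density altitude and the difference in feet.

Site Q by 5116 ft

Site P: ISA temp = 0.8°C, deviation -29.8°C, DA = 7100 + 120 × (-29.8) = 3524 ft.
Site Q: ISA temp = 3°C, deviation +22°C, DA = 6000 + 120 × 22 = 8640 ft.
Site Q is higher by 8640 − 3524 = 5116 ft.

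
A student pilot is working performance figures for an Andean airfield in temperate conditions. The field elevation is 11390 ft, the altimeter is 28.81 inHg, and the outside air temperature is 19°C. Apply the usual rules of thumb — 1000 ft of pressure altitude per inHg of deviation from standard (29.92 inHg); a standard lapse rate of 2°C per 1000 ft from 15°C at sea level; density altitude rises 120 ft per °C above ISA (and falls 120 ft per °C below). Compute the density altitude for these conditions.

15980 ft

Pressure altitude = 11390 + (29.92 − 28.81) × 1000 = 11390 + (+1110) = 12500 ft.
ISA temperature at 12500 ft = 15 − 2 × (12500/1000) = -10°C.
ISA deviation = 19 − (-10) = +29°C.
Density altitude = 12500 + 120 × (29) = 15980 ft.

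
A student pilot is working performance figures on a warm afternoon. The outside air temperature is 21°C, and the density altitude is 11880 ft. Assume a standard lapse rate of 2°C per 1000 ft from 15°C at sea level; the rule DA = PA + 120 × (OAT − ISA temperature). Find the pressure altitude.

9000 ft

DA = PA + 120 × (OAT − (15 − 2·PA/1000)) = PA + 120·OAT − 1800 + 0.24·PA = 1.24·PA + 120·OAT − 1800.
So 1.24·PA = 11880 − 120 × 21 + 1800 = 11160.
PA = 11160 / 1.24 = 9000 ft.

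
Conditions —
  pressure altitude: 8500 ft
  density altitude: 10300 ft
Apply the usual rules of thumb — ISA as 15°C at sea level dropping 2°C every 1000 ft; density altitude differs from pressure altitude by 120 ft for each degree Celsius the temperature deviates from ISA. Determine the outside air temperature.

13°C

Density altitude − pressure altitude = 10300 − 8500 = +1800 ft.
At 120 ft/°C that is an ISA deviation of 1800/120 = +15°C.
ISA temperature at 8500 ft = 15 − 2 × (8500/1000) = -2°C.
OAT = ISA + deviation = -2 + (+15) = 13°C.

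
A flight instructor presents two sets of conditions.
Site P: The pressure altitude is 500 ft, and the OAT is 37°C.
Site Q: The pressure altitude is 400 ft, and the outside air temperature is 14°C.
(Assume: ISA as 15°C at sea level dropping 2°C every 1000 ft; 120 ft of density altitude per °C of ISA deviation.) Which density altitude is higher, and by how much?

Site P by 2884 ft

Site P: ISA temp = 14°C, deviation +23°C, DA = 500 + 120 × 23 = 3260 ft.
Site Q: ISA temp = 14.2°C, deviation -0.2°C, DA = 400 + 120 × (-0.2) = 376 ft.
Site P is higher by 3260 − 376 = 2884 ft.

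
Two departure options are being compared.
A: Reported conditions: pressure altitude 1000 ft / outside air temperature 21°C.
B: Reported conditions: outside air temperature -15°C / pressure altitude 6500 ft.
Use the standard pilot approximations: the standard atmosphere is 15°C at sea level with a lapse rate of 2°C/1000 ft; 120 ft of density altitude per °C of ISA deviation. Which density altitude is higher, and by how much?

A: ISA temp = 13°C, deviation +8°C, DA = 1000 + 120 × 8 = 1960 ft.
B: ISA temp = 2°C, deviation -17°C, DA = 6500 + 120 × (-17) = 4460 ft.
B is higher by 4460 − 1960 = 2500 ft.

B by 2500 ft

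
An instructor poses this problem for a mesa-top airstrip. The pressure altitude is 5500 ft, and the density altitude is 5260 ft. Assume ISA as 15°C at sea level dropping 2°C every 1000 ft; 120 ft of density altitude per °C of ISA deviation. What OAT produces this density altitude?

2°C

Density altitude − pressure altitude = 5260 − 5500 = -240 ft.
At 120 ft/°C that is an ISA deviation of -240/120 = -2°C.
ISA temperature at 5500 ft = 15 − 2 × (5500/1000) = 4°C.
OAT = ISA + deviation = 4 + (-2) = 2°C.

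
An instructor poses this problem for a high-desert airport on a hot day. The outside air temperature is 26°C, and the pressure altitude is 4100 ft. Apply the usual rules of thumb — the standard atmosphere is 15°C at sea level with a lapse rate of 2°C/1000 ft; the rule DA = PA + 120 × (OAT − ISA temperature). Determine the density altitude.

ISA temperature at 4100 ft = 15 − 2 × (4100/1000) = 6.8°C.
ISA deviation = 26 − 6.8 = +19.2°C.
Density altitude = 4100 + 120 × (19.2) = 4100 + (+2304) = 6404 ft.

6404 ft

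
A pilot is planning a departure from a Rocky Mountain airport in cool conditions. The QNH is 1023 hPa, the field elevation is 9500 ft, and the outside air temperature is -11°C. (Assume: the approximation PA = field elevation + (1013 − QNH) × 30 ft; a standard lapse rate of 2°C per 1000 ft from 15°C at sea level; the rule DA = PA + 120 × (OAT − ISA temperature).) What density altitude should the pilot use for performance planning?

Pressure altitude = 9500 + (1013 − 1023) × 30 = 9500 + (-300) = 9200 ft.
ISA temperature at 9200 ft = 15 − 2 × (9200/1000) = -3.4°C.
ISA deviation = -11 − (-3.4) = -7.6°C.
Density altitude = 9200 + 120 × (-7.6) = 8288 ft.

8288 ft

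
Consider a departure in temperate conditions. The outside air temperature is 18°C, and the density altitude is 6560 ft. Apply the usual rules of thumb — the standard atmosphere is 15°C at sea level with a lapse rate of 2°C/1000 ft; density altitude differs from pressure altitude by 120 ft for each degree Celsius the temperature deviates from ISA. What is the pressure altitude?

5000 ft

DA = PA + 120 × (OAT − (15 − 2·PA/1000)) = PA + 120·OAT − 1800 + 0.24·PA = 1.24·PA + 120·OAT − 1800.
So 1.24·PA = 6560 − 120 × 18 + 1800 = 6200.
PA = 6200 / 1.24 = 5000 ft.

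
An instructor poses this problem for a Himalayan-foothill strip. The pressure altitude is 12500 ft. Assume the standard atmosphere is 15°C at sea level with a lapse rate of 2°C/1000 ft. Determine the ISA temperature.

ISA temperature = 15 − 2 × (12500/1000) = 15 − 25 = -10°C.

-10°C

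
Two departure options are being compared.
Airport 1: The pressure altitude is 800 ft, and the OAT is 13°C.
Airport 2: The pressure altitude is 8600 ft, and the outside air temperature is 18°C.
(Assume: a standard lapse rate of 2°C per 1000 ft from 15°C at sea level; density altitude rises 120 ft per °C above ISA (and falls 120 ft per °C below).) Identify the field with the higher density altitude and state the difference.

Airport 1: ISA temp = 13.4°C, deviation -0.4°C, DA = 800 + 120 × (-0.4) = 752 ft.
Airport 2: ISA temp = -2.2°C, deviation +20.2°C, DA = 8600 + 120 × 20.2 = 11024 ft.
Airport 2 is higher by 11024 − 752 = 10272 ft.

Airport 2 by 10272 ft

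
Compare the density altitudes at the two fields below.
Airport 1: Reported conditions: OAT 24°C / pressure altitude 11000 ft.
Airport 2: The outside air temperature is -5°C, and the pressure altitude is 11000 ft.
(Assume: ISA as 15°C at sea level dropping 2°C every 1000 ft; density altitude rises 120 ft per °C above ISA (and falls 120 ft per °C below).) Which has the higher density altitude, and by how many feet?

Airport 1 by 3480 ft

Airport 1: ISA temp = -7°C, deviation +31°C, DA = 11000 + 120 × 31 = 14720 ft.
Airport 2: ISA temp = -7°C, deviation +2°C, DA = 11000 + 120 × 2 = 11240 ft.
Airport 1 is higher by 14720 − 11240 = 3480 ft.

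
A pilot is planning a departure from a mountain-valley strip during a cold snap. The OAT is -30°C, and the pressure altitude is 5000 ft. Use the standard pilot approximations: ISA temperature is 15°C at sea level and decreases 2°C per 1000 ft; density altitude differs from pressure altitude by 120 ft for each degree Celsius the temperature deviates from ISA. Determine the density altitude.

800 ft

ISA temperature at 5000 ft = 15 − 2 × (5000/1000) = 5°C.
ISA deviation = -30 − 5 = -35°C.
Density altitude = 5000 + 120 × (-35) = 5000 + (-4200) = 800 ft.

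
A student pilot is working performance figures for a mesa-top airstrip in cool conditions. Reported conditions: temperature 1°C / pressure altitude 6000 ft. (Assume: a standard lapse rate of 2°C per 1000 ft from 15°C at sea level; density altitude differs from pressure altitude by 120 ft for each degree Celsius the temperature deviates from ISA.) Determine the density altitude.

ISA temperature at 6000 ft = 15 − 2 × (6000/1000) = 3°C.
ISA deviation = 1 − 3 = -2°C.
Density altitude = 6000 + 120 × (-2) = 6000 + (-240) = 5760 ft.

5760 ft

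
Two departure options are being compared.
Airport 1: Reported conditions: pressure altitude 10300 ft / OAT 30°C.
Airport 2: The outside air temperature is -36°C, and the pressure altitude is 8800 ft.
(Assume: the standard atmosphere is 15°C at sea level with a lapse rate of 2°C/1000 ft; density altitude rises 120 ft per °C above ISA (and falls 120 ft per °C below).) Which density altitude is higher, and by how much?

Airport 1: ISA temp = -5.6°C, deviation +35.6°C, DA = 10300 + 120 × 35.6 = 14572 ft.
Airport 2: ISA temp = -2.6°C, deviation -33.4°C, DA = 8800 + 120 × (-33.4) = 4792 ft.
Airport 1 is higher by 14572 − 4792 = 9780 ft.

Airport 1 by 9780 ft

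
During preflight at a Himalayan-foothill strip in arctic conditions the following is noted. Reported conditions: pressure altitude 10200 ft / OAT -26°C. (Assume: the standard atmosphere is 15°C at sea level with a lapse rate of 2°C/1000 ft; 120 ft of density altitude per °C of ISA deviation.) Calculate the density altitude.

ISA temperature at 10200 ft = 15 − 2 × (10200/1000) = -5.4°C.
ISA deviation = -26 − (-5.4) = -20.6°C.
Density altitude = 10200 + 120 × (-20.6) = 10200 + (-2472) = 7728 ft.

7728 ft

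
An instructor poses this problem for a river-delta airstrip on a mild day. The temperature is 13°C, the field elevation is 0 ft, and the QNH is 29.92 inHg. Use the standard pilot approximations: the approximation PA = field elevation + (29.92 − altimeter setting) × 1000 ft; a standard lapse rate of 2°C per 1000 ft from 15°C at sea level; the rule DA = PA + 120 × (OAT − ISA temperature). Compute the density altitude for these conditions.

-240 ft

Pressure altitude = 0 + (29.92 − 29.92) × 1000 = 0 + (0) = 0 ft.
ISA temperature at 0 ft = 15 − 2 × (0/1000) = 15°C.
ISA deviation = 13 − 15 = -2°C.
Density altitude = 0 + 120 × (-2) = -240 ft.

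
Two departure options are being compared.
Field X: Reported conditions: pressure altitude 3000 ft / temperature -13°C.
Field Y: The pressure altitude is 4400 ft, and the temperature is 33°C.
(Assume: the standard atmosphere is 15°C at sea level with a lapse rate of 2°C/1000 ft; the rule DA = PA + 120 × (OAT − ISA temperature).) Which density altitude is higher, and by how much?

Field Y by 7256 ft

Field X: ISA temp = 9°C, deviation -22°C, DA = 3000 + 120 × (-22) = 360 ft.
Field Y: ISA temp = 6.2°C, deviation +26.8°C, DA = 4400 + 120 × 26.8 = 7616 ft.
Field Y is higher by 7616 − 360 = 7256 ft.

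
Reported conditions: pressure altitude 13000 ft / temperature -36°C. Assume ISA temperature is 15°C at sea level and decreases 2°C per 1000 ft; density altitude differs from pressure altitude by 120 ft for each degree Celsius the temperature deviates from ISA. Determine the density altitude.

ISA temperature at 13000 ft = 15 − 2 × (13000/1000) = -11°C.
ISA deviation = -36 − (-11) = -25°C.
Density altitude = 13000 + 120 × (-25) = 13000 + (-3000) = 10000 ft.

10000 ft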